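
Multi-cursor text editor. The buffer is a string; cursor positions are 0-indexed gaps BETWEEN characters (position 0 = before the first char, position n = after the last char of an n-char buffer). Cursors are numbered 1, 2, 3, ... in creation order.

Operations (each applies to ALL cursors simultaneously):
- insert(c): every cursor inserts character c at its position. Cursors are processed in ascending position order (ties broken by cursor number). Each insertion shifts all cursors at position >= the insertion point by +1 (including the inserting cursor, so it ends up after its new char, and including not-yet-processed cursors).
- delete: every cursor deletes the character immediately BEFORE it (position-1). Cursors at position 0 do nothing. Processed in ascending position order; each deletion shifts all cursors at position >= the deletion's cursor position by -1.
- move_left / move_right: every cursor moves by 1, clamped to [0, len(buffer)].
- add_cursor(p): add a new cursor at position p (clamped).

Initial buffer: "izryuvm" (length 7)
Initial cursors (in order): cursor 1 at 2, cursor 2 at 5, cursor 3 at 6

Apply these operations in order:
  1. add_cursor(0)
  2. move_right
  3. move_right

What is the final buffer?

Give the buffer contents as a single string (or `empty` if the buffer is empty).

Answer: izryuvm

Derivation:
After op 1 (add_cursor(0)): buffer="izryuvm" (len 7), cursors c4@0 c1@2 c2@5 c3@6, authorship .......
After op 2 (move_right): buffer="izryuvm" (len 7), cursors c4@1 c1@3 c2@6 c3@7, authorship .......
After op 3 (move_right): buffer="izryuvm" (len 7), cursors c4@2 c1@4 c2@7 c3@7, authorship .......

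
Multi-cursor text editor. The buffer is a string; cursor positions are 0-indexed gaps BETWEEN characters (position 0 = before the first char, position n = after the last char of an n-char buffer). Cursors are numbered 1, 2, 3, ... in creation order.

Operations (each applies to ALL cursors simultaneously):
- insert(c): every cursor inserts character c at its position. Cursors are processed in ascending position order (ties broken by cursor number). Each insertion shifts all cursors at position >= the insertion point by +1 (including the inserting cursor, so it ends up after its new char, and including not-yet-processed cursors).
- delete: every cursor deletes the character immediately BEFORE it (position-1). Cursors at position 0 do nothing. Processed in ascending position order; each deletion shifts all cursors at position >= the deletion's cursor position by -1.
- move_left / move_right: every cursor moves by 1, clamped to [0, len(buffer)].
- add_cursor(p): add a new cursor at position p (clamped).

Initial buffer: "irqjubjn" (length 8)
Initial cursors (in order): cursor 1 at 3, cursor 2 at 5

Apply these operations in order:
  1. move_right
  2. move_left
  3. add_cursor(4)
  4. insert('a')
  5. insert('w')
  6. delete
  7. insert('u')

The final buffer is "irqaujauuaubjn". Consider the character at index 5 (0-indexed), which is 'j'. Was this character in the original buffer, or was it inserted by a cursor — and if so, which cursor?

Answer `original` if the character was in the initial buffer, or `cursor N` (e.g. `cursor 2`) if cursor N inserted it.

After op 1 (move_right): buffer="irqjubjn" (len 8), cursors c1@4 c2@6, authorship ........
After op 2 (move_left): buffer="irqjubjn" (len 8), cursors c1@3 c2@5, authorship ........
After op 3 (add_cursor(4)): buffer="irqjubjn" (len 8), cursors c1@3 c3@4 c2@5, authorship ........
After op 4 (insert('a')): buffer="irqajauabjn" (len 11), cursors c1@4 c3@6 c2@8, authorship ...1.3.2...
After op 5 (insert('w')): buffer="irqawjawuawbjn" (len 14), cursors c1@5 c3@8 c2@11, authorship ...11.33.22...
After op 6 (delete): buffer="irqajauabjn" (len 11), cursors c1@4 c3@6 c2@8, authorship ...1.3.2...
After op 7 (insert('u')): buffer="irqaujauuaubjn" (len 14), cursors c1@5 c3@8 c2@11, authorship ...11.33.22...
Authorship (.=original, N=cursor N): . . . 1 1 . 3 3 . 2 2 . . .
Index 5: author = original

Answer: original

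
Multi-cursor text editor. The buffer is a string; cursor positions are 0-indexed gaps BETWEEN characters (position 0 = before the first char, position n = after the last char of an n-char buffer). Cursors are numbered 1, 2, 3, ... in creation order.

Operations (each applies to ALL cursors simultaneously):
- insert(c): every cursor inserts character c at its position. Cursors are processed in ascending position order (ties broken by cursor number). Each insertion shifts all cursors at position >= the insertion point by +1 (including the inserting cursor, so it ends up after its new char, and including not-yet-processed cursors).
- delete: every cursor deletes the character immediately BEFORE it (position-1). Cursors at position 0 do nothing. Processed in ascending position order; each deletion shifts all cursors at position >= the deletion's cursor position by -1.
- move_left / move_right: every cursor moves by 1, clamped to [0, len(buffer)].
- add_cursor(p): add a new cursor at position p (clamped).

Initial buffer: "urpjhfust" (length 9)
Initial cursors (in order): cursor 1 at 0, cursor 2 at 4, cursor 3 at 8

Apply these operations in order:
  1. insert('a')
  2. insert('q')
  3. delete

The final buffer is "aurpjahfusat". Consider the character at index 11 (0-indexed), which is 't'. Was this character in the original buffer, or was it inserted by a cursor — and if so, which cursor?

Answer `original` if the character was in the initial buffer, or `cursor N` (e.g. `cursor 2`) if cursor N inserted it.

After op 1 (insert('a')): buffer="aurpjahfusat" (len 12), cursors c1@1 c2@6 c3@11, authorship 1....2....3.
After op 2 (insert('q')): buffer="aqurpjaqhfusaqt" (len 15), cursors c1@2 c2@8 c3@14, authorship 11....22....33.
After op 3 (delete): buffer="aurpjahfusat" (len 12), cursors c1@1 c2@6 c3@11, authorship 1....2....3.
Authorship (.=original, N=cursor N): 1 . . . . 2 . . . . 3 .
Index 11: author = original

Answer: original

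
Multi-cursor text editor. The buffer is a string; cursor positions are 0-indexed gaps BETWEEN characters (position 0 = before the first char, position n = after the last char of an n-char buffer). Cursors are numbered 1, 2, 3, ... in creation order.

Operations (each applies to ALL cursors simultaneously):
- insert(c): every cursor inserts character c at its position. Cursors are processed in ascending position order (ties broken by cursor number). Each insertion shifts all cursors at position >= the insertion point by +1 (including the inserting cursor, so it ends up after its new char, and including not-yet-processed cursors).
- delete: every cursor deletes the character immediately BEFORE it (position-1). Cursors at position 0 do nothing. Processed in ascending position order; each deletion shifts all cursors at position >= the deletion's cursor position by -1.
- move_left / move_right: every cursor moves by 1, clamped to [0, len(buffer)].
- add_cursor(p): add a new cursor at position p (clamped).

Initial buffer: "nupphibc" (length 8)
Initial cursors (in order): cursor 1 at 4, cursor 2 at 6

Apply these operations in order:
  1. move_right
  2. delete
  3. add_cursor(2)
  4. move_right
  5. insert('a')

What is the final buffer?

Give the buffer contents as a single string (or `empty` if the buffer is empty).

Answer: nupapiaca

Derivation:
After op 1 (move_right): buffer="nupphibc" (len 8), cursors c1@5 c2@7, authorship ........
After op 2 (delete): buffer="nuppic" (len 6), cursors c1@4 c2@5, authorship ......
After op 3 (add_cursor(2)): buffer="nuppic" (len 6), cursors c3@2 c1@4 c2@5, authorship ......
After op 4 (move_right): buffer="nuppic" (len 6), cursors c3@3 c1@5 c2@6, authorship ......
After op 5 (insert('a')): buffer="nupapiaca" (len 9), cursors c3@4 c1@7 c2@9, authorship ...3..1.2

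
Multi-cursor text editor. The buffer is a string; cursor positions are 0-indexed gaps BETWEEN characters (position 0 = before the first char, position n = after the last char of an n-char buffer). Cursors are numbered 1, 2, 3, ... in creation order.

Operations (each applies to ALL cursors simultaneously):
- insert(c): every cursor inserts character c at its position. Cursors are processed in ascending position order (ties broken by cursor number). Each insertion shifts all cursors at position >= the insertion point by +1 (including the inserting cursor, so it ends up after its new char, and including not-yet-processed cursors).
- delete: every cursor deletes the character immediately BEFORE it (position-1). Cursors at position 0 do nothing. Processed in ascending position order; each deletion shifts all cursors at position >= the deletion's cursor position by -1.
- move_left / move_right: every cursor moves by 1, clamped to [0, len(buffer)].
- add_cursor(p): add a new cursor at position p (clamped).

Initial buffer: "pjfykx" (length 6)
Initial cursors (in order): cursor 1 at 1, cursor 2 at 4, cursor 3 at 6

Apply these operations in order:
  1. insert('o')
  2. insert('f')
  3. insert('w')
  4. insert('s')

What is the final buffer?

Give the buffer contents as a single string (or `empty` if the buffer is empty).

Answer: pofwsjfyofwskxofws

Derivation:
After op 1 (insert('o')): buffer="pojfyokxo" (len 9), cursors c1@2 c2@6 c3@9, authorship .1...2..3
After op 2 (insert('f')): buffer="pofjfyofkxof" (len 12), cursors c1@3 c2@8 c3@12, authorship .11...22..33
After op 3 (insert('w')): buffer="pofwjfyofwkxofw" (len 15), cursors c1@4 c2@10 c3@15, authorship .111...222..333
After op 4 (insert('s')): buffer="pofwsjfyofwskxofws" (len 18), cursors c1@5 c2@12 c3@18, authorship .1111...2222..3333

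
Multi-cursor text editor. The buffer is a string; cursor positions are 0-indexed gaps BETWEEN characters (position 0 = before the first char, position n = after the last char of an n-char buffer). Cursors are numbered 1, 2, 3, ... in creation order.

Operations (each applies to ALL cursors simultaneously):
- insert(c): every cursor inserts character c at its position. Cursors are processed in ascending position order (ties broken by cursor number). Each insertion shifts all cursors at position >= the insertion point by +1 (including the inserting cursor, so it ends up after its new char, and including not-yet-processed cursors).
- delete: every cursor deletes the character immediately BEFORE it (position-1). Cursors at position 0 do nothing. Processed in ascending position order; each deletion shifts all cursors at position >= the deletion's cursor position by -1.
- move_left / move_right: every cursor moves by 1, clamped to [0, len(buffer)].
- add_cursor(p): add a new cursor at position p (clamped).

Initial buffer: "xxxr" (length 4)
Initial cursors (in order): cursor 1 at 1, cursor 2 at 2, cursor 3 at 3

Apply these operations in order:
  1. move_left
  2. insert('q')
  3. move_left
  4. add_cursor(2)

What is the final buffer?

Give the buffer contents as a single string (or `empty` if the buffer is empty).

Answer: qxqxqxr

Derivation:
After op 1 (move_left): buffer="xxxr" (len 4), cursors c1@0 c2@1 c3@2, authorship ....
After op 2 (insert('q')): buffer="qxqxqxr" (len 7), cursors c1@1 c2@3 c3@5, authorship 1.2.3..
After op 3 (move_left): buffer="qxqxqxr" (len 7), cursors c1@0 c2@2 c3@4, authorship 1.2.3..
After op 4 (add_cursor(2)): buffer="qxqxqxr" (len 7), cursors c1@0 c2@2 c4@2 c3@4, authorship 1.2.3..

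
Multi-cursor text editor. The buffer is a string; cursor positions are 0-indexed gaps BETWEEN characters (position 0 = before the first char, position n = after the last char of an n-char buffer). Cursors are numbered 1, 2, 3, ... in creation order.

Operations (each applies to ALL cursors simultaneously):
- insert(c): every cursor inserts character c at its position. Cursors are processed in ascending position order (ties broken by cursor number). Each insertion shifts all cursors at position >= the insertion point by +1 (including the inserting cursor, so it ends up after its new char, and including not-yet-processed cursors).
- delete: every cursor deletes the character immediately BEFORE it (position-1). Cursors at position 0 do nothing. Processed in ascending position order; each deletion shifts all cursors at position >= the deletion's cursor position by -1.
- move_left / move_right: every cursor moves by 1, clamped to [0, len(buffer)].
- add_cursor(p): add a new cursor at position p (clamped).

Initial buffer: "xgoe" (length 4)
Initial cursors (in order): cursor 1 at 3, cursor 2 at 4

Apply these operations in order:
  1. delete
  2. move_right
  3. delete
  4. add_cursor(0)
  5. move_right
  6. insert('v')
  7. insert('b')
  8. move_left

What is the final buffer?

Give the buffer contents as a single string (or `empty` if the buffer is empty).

Answer: vvvbbb

Derivation:
After op 1 (delete): buffer="xg" (len 2), cursors c1@2 c2@2, authorship ..
After op 2 (move_right): buffer="xg" (len 2), cursors c1@2 c2@2, authorship ..
After op 3 (delete): buffer="" (len 0), cursors c1@0 c2@0, authorship 
After op 4 (add_cursor(0)): buffer="" (len 0), cursors c1@0 c2@0 c3@0, authorship 
After op 5 (move_right): buffer="" (len 0), cursors c1@0 c2@0 c3@0, authorship 
After op 6 (insert('v')): buffer="vvv" (len 3), cursors c1@3 c2@3 c3@3, authorship 123
After op 7 (insert('b')): buffer="vvvbbb" (len 6), cursors c1@6 c2@6 c3@6, authorship 123123
After op 8 (move_left): buffer="vvvbbb" (len 6), cursors c1@5 c2@5 c3@5, authorship 123123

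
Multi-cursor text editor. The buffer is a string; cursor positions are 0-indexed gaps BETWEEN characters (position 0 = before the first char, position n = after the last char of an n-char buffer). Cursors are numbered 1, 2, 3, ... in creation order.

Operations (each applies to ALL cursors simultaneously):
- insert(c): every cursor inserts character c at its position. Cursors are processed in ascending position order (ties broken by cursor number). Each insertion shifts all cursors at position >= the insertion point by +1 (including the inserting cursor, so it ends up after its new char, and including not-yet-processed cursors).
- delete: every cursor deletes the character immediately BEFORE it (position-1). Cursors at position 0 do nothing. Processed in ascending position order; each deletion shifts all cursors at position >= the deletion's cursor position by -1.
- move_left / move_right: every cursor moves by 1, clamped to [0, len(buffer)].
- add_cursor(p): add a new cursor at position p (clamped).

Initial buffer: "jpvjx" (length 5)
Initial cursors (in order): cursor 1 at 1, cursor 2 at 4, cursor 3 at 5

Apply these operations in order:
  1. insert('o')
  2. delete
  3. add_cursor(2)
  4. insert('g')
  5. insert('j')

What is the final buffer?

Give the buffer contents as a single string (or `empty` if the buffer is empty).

Answer: jgjpgjvjgjxgj

Derivation:
After op 1 (insert('o')): buffer="jopvjoxo" (len 8), cursors c1@2 c2@6 c3@8, authorship .1...2.3
After op 2 (delete): buffer="jpvjx" (len 5), cursors c1@1 c2@4 c3@5, authorship .....
After op 3 (add_cursor(2)): buffer="jpvjx" (len 5), cursors c1@1 c4@2 c2@4 c3@5, authorship .....
After op 4 (insert('g')): buffer="jgpgvjgxg" (len 9), cursors c1@2 c4@4 c2@7 c3@9, authorship .1.4..2.3
After op 5 (insert('j')): buffer="jgjpgjvjgjxgj" (len 13), cursors c1@3 c4@6 c2@10 c3@13, authorship .11.44..22.33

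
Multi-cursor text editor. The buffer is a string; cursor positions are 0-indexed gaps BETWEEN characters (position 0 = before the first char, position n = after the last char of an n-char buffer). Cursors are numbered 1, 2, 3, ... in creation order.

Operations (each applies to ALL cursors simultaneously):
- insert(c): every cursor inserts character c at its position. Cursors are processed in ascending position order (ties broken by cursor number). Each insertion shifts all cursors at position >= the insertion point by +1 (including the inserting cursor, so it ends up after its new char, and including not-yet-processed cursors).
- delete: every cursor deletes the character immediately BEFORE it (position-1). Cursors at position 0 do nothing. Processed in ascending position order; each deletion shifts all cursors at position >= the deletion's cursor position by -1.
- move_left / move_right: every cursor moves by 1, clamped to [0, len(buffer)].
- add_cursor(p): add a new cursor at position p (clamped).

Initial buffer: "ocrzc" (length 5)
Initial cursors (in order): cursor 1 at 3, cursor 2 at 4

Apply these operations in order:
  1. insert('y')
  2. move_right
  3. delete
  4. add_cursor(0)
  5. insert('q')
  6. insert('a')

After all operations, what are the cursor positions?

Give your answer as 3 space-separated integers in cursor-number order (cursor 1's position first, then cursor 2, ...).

Answer: 8 11 2

Derivation:
After op 1 (insert('y')): buffer="ocryzyc" (len 7), cursors c1@4 c2@6, authorship ...1.2.
After op 2 (move_right): buffer="ocryzyc" (len 7), cursors c1@5 c2@7, authorship ...1.2.
After op 3 (delete): buffer="ocryy" (len 5), cursors c1@4 c2@5, authorship ...12
After op 4 (add_cursor(0)): buffer="ocryy" (len 5), cursors c3@0 c1@4 c2@5, authorship ...12
After op 5 (insert('q')): buffer="qocryqyq" (len 8), cursors c3@1 c1@6 c2@8, authorship 3...1122
After op 6 (insert('a')): buffer="qaocryqayqa" (len 11), cursors c3@2 c1@8 c2@11, authorship 33...111222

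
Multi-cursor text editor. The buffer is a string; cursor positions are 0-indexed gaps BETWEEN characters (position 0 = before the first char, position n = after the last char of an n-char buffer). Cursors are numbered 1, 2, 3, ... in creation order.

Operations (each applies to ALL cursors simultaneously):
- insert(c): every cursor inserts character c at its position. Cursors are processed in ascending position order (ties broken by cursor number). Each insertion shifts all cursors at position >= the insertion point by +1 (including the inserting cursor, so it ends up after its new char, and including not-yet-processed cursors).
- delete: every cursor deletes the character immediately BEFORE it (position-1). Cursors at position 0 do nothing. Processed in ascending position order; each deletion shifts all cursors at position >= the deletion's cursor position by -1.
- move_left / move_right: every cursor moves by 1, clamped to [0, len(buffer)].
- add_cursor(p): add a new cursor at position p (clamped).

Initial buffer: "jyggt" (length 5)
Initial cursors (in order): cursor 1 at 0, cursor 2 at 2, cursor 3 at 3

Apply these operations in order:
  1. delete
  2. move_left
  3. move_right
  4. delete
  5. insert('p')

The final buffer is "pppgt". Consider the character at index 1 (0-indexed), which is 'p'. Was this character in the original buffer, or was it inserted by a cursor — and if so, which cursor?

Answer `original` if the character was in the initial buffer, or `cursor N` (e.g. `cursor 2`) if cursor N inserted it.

Answer: cursor 2

Derivation:
After op 1 (delete): buffer="jgt" (len 3), cursors c1@0 c2@1 c3@1, authorship ...
After op 2 (move_left): buffer="jgt" (len 3), cursors c1@0 c2@0 c3@0, authorship ...
After op 3 (move_right): buffer="jgt" (len 3), cursors c1@1 c2@1 c3@1, authorship ...
After op 4 (delete): buffer="gt" (len 2), cursors c1@0 c2@0 c3@0, authorship ..
After op 5 (insert('p')): buffer="pppgt" (len 5), cursors c1@3 c2@3 c3@3, authorship 123..
Authorship (.=original, N=cursor N): 1 2 3 . .
Index 1: author = 2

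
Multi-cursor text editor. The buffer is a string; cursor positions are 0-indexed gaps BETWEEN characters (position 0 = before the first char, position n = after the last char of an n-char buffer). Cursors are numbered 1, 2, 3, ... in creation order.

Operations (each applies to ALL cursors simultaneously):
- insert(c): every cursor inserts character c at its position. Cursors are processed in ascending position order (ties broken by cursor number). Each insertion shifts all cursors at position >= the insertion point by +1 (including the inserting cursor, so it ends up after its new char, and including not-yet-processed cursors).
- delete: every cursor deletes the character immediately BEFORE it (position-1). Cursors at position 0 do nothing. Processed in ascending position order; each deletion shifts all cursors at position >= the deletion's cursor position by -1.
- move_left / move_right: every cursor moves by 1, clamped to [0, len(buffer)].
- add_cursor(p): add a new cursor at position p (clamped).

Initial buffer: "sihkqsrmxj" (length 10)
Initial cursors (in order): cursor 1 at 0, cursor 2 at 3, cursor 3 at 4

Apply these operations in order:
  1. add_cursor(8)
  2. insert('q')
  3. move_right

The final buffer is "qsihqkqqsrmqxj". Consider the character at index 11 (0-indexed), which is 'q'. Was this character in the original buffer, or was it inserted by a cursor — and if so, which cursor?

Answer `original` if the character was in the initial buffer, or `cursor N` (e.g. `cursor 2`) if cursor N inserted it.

After op 1 (add_cursor(8)): buffer="sihkqsrmxj" (len 10), cursors c1@0 c2@3 c3@4 c4@8, authorship ..........
After op 2 (insert('q')): buffer="qsihqkqqsrmqxj" (len 14), cursors c1@1 c2@5 c3@7 c4@12, authorship 1...2.3....4..
After op 3 (move_right): buffer="qsihqkqqsrmqxj" (len 14), cursors c1@2 c2@6 c3@8 c4@13, authorship 1...2.3....4..
Authorship (.=original, N=cursor N): 1 . . . 2 . 3 . . . . 4 . .
Index 11: author = 4

Answer: cursor 4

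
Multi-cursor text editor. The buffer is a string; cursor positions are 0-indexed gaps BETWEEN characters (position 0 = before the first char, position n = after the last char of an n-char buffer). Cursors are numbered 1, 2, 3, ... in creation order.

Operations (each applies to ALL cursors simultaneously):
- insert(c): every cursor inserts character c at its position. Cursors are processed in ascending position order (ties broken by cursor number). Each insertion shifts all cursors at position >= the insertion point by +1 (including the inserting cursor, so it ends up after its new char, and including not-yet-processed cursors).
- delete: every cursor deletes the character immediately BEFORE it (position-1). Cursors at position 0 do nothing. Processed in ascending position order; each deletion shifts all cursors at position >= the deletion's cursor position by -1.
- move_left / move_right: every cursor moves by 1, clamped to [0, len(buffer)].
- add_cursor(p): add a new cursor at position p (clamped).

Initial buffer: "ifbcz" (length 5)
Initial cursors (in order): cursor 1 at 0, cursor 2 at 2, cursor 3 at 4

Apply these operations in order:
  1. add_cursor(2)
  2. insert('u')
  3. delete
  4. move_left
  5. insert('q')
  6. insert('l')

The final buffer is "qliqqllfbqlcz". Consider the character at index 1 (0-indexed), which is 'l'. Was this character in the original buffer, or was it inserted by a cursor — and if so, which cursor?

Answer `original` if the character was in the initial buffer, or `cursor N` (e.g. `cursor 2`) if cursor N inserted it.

After op 1 (add_cursor(2)): buffer="ifbcz" (len 5), cursors c1@0 c2@2 c4@2 c3@4, authorship .....
After op 2 (insert('u')): buffer="uifuubcuz" (len 9), cursors c1@1 c2@5 c4@5 c3@8, authorship 1..24..3.
After op 3 (delete): buffer="ifbcz" (len 5), cursors c1@0 c2@2 c4@2 c3@4, authorship .....
After op 4 (move_left): buffer="ifbcz" (len 5), cursors c1@0 c2@1 c4@1 c3@3, authorship .....
After op 5 (insert('q')): buffer="qiqqfbqcz" (len 9), cursors c1@1 c2@4 c4@4 c3@7, authorship 1.24..3..
After op 6 (insert('l')): buffer="qliqqllfbqlcz" (len 13), cursors c1@2 c2@7 c4@7 c3@11, authorship 11.2424..33..
Authorship (.=original, N=cursor N): 1 1 . 2 4 2 4 . . 3 3 . .
Index 1: author = 1

Answer: cursor 1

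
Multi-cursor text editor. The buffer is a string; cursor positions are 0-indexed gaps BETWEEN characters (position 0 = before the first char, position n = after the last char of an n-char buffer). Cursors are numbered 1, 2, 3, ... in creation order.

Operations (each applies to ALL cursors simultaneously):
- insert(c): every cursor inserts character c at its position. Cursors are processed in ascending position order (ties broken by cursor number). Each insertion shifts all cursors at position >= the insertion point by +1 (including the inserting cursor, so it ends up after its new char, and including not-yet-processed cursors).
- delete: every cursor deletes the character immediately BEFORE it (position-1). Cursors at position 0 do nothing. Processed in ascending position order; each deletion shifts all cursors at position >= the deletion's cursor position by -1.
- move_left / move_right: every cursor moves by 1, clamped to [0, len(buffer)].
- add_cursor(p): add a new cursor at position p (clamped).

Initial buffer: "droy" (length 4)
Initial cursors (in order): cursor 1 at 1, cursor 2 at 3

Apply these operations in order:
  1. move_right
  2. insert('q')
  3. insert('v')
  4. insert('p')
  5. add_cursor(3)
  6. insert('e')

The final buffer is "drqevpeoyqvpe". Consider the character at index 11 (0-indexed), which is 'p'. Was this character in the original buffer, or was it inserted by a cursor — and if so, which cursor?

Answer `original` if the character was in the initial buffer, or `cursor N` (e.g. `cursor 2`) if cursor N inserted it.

After op 1 (move_right): buffer="droy" (len 4), cursors c1@2 c2@4, authorship ....
After op 2 (insert('q')): buffer="drqoyq" (len 6), cursors c1@3 c2@6, authorship ..1..2
After op 3 (insert('v')): buffer="drqvoyqv" (len 8), cursors c1@4 c2@8, authorship ..11..22
After op 4 (insert('p')): buffer="drqvpoyqvp" (len 10), cursors c1@5 c2@10, authorship ..111..222
After op 5 (add_cursor(3)): buffer="drqvpoyqvp" (len 10), cursors c3@3 c1@5 c2@10, authorship ..111..222
After op 6 (insert('e')): buffer="drqevpeoyqvpe" (len 13), cursors c3@4 c1@7 c2@13, authorship ..13111..2222
Authorship (.=original, N=cursor N): . . 1 3 1 1 1 . . 2 2 2 2
Index 11: author = 2

Answer: cursor 2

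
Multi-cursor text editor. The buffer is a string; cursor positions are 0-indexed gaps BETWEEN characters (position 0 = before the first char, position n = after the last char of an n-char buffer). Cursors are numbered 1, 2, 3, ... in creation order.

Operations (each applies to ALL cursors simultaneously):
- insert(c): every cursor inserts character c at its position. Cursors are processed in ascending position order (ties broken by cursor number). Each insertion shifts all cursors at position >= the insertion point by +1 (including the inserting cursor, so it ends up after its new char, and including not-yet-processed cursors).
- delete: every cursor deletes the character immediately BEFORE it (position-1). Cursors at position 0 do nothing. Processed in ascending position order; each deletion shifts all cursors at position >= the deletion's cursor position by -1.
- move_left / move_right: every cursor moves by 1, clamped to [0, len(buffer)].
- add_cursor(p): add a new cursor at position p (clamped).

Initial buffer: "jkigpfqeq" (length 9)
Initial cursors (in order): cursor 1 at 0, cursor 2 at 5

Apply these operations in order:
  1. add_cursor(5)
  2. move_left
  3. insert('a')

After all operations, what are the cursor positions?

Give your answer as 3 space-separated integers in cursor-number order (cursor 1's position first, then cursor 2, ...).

Answer: 1 7 7

Derivation:
After op 1 (add_cursor(5)): buffer="jkigpfqeq" (len 9), cursors c1@0 c2@5 c3@5, authorship .........
After op 2 (move_left): buffer="jkigpfqeq" (len 9), cursors c1@0 c2@4 c3@4, authorship .........
After op 3 (insert('a')): buffer="ajkigaapfqeq" (len 12), cursors c1@1 c2@7 c3@7, authorship 1....23.....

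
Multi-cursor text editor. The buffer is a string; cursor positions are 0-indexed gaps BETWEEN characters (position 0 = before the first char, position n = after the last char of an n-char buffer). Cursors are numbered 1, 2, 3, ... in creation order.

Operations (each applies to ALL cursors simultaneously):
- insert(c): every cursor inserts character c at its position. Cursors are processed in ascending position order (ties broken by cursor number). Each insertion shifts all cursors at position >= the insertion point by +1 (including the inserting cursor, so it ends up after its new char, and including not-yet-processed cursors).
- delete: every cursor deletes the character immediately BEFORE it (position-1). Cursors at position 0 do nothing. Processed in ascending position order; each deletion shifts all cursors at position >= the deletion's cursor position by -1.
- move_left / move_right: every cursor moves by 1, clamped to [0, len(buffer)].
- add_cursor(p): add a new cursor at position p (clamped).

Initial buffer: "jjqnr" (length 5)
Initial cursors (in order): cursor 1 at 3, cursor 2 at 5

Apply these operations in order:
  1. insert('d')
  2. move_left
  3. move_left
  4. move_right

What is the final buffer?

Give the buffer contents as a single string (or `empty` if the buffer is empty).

Answer: jjqdnrd

Derivation:
After op 1 (insert('d')): buffer="jjqdnrd" (len 7), cursors c1@4 c2@7, authorship ...1..2
After op 2 (move_left): buffer="jjqdnrd" (len 7), cursors c1@3 c2@6, authorship ...1..2
After op 3 (move_left): buffer="jjqdnrd" (len 7), cursors c1@2 c2@5, authorship ...1..2
After op 4 (move_right): buffer="jjqdnrd" (len 7), cursors c1@3 c2@6, authorship ...1..2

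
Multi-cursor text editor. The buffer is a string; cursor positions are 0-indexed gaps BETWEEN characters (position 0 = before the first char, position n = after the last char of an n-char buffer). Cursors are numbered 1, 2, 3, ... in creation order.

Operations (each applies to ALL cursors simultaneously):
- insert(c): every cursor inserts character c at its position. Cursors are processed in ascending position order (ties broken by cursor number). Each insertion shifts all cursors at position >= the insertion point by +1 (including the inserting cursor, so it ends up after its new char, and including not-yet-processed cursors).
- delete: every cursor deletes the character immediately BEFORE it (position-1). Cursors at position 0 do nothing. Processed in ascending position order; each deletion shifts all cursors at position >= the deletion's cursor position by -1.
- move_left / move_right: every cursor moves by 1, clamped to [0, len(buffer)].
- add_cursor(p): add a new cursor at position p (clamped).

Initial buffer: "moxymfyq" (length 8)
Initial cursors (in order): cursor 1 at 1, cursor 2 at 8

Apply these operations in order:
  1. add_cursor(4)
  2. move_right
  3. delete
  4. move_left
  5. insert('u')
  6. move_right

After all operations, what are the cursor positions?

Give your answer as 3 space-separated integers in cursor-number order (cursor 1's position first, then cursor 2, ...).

After op 1 (add_cursor(4)): buffer="moxymfyq" (len 8), cursors c1@1 c3@4 c2@8, authorship ........
After op 2 (move_right): buffer="moxymfyq" (len 8), cursors c1@2 c3@5 c2@8, authorship ........
After op 3 (delete): buffer="mxyfy" (len 5), cursors c1@1 c3@3 c2@5, authorship .....
After op 4 (move_left): buffer="mxyfy" (len 5), cursors c1@0 c3@2 c2@4, authorship .....
After op 5 (insert('u')): buffer="umxuyfuy" (len 8), cursors c1@1 c3@4 c2@7, authorship 1..3..2.
After op 6 (move_right): buffer="umxuyfuy" (len 8), cursors c1@2 c3@5 c2@8, authorship 1..3..2.

Answer: 2 8 5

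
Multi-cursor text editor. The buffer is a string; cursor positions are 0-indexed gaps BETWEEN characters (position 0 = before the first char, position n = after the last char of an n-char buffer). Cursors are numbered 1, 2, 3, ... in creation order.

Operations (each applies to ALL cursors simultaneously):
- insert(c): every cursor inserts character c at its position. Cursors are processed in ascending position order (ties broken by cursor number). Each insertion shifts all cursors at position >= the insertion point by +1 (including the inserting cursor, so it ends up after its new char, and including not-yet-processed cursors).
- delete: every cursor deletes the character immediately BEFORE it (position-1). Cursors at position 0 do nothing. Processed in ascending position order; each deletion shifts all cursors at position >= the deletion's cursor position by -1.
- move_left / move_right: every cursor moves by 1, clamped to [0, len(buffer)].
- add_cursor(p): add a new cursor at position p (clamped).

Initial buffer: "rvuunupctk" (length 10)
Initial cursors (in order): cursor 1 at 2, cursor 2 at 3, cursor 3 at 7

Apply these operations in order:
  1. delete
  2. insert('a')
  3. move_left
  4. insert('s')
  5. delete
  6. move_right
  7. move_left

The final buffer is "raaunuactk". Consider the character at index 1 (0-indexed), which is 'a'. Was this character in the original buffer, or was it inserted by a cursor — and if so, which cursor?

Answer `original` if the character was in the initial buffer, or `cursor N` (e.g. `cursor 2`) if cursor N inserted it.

After op 1 (delete): buffer="runuctk" (len 7), cursors c1@1 c2@1 c3@4, authorship .......
After op 2 (insert('a')): buffer="raaunuactk" (len 10), cursors c1@3 c2@3 c3@7, authorship .12...3...
After op 3 (move_left): buffer="raaunuactk" (len 10), cursors c1@2 c2@2 c3@6, authorship .12...3...
After op 4 (insert('s')): buffer="rassaunusactk" (len 13), cursors c1@4 c2@4 c3@9, authorship .1122...33...
After op 5 (delete): buffer="raaunuactk" (len 10), cursors c1@2 c2@2 c3@6, authorship .12...3...
After op 6 (move_right): buffer="raaunuactk" (len 10), cursors c1@3 c2@3 c3@7, authorship .12...3...
After op 7 (move_left): buffer="raaunuactk" (len 10), cursors c1@2 c2@2 c3@6, authorship .12...3...
Authorship (.=original, N=cursor N): . 1 2 . . . 3 . . .
Index 1: author = 1

Answer: cursor 1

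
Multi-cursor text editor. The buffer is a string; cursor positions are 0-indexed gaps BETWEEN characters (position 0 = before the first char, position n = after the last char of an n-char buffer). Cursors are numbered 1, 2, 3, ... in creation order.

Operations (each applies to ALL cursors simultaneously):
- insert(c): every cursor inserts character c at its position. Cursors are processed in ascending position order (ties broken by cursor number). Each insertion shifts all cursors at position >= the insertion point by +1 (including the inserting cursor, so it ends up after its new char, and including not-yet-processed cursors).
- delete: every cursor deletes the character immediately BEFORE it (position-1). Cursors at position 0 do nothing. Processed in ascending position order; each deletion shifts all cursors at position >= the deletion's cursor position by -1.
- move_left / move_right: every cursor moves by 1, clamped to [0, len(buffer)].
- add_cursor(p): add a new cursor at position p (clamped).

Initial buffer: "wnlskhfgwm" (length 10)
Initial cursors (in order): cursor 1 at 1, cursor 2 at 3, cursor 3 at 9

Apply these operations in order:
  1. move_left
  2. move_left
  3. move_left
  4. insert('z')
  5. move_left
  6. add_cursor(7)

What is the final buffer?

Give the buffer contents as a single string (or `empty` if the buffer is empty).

After op 1 (move_left): buffer="wnlskhfgwm" (len 10), cursors c1@0 c2@2 c3@8, authorship ..........
After op 2 (move_left): buffer="wnlskhfgwm" (len 10), cursors c1@0 c2@1 c3@7, authorship ..........
After op 3 (move_left): buffer="wnlskhfgwm" (len 10), cursors c1@0 c2@0 c3@6, authorship ..........
After op 4 (insert('z')): buffer="zzwnlskhzfgwm" (len 13), cursors c1@2 c2@2 c3@9, authorship 12......3....
After op 5 (move_left): buffer="zzwnlskhzfgwm" (len 13), cursors c1@1 c2@1 c3@8, authorship 12......3....
After op 6 (add_cursor(7)): buffer="zzwnlskhzfgwm" (len 13), cursors c1@1 c2@1 c4@7 c3@8, authorship 12......3....

Answer: zzwnlskhzfgwm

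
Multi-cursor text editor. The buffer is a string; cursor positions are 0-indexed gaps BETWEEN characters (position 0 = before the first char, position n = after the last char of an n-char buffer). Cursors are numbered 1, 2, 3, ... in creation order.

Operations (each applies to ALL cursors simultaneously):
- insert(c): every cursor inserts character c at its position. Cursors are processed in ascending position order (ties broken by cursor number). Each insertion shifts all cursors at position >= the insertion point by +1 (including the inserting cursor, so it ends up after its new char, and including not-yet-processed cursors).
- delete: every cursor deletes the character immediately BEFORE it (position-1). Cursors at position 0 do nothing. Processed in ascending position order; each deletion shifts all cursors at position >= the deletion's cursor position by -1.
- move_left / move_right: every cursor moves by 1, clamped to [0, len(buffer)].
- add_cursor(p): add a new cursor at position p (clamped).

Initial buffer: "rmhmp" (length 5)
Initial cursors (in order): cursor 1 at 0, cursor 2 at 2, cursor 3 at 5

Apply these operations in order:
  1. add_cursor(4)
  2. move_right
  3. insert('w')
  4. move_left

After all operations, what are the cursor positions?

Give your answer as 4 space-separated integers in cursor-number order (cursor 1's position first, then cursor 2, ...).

Answer: 1 4 8 8

Derivation:
After op 1 (add_cursor(4)): buffer="rmhmp" (len 5), cursors c1@0 c2@2 c4@4 c3@5, authorship .....
After op 2 (move_right): buffer="rmhmp" (len 5), cursors c1@1 c2@3 c3@5 c4@5, authorship .....
After op 3 (insert('w')): buffer="rwmhwmpww" (len 9), cursors c1@2 c2@5 c3@9 c4@9, authorship .1..2..34
After op 4 (move_left): buffer="rwmhwmpww" (len 9), cursors c1@1 c2@4 c3@8 c4@8, authorship .1..2..34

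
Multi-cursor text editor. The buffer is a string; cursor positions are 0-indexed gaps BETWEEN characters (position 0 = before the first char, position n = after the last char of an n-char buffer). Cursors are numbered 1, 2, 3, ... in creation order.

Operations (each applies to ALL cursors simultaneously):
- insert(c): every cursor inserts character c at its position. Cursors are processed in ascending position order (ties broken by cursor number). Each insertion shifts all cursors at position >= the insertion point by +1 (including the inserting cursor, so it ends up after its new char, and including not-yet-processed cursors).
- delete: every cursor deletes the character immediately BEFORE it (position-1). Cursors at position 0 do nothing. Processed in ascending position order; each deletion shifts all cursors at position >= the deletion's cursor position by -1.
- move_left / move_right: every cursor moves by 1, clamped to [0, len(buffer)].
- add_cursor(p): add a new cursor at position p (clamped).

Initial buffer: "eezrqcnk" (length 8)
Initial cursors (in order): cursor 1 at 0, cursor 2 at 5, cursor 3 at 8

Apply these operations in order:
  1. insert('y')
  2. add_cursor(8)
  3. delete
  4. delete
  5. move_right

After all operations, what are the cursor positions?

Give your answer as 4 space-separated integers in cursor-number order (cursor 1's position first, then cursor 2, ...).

After op 1 (insert('y')): buffer="yeezrqycnky" (len 11), cursors c1@1 c2@7 c3@11, authorship 1.....2...3
After op 2 (add_cursor(8)): buffer="yeezrqycnky" (len 11), cursors c1@1 c2@7 c4@8 c3@11, authorship 1.....2...3
After op 3 (delete): buffer="eezrqnk" (len 7), cursors c1@0 c2@5 c4@5 c3@7, authorship .......
After op 4 (delete): buffer="eezn" (len 4), cursors c1@0 c2@3 c4@3 c3@4, authorship ....
After op 5 (move_right): buffer="eezn" (len 4), cursors c1@1 c2@4 c3@4 c4@4, authorship ....

Answer: 1 4 4 4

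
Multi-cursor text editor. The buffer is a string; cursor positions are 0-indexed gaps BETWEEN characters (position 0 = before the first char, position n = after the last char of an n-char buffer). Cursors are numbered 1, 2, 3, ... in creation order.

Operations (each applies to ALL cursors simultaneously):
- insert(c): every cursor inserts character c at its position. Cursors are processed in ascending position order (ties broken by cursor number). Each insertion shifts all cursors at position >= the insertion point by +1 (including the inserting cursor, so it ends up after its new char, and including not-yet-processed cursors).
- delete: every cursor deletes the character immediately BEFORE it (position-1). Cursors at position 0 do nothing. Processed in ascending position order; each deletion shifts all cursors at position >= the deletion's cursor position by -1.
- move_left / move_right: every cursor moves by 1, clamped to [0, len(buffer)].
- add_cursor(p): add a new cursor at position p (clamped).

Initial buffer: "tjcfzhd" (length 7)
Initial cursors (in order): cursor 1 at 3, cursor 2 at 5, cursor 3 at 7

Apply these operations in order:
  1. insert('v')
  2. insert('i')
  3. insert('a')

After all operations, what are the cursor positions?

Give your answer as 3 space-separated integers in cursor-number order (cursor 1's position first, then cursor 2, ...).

Answer: 6 11 16

Derivation:
After op 1 (insert('v')): buffer="tjcvfzvhdv" (len 10), cursors c1@4 c2@7 c3@10, authorship ...1..2..3
After op 2 (insert('i')): buffer="tjcvifzvihdvi" (len 13), cursors c1@5 c2@9 c3@13, authorship ...11..22..33
After op 3 (insert('a')): buffer="tjcviafzviahdvia" (len 16), cursors c1@6 c2@11 c3@16, authorship ...111..222..333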